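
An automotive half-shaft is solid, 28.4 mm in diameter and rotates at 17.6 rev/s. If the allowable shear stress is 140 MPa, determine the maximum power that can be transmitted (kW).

69.6 kW

J = πd⁴/32 = π(0.0284)⁴/32 = 6.387×10^-8 m⁴.
T_max = τ_allow·J/r = 1.40×10^8 × 6.387×10^-8 / 0.0142 = 629.7 N·m.
ω = 2π·17.6 = 110.6 rad/s, so P_max = T_max·ω = 6.963×10^4 W.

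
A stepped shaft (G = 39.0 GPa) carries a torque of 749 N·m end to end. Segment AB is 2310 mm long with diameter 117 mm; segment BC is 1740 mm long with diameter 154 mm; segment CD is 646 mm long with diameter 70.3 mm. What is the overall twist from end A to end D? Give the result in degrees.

J_AB = π(0.117)⁴/32 = 1.84×10^-5 m⁴; J_BC = π(0.154)⁴/32 = 5.52×10^-5 m⁴; J_CD = π(0.0703)⁴/32 = 2.40×10^-6 m⁴.
θ = (T/G)·Σ L_i/J_i = (749.0/39.0×10⁹)·(2.31/1.84×10^-5 + 1.74/5.52×10^-5 + 0.646/2.40×10^-6) = 8.191×10^-3 rad.

0.469°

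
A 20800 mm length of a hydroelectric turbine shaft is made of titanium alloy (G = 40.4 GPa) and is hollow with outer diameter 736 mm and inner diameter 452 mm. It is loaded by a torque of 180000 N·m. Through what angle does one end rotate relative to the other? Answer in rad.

J = π(d_o⁴ − d_i⁴)/32 = π(0.736⁴ − 0.452⁴)/32 = 0.02471 m⁴.
θ = T·L/(G·J) = 180000 × 20.8 / (40.4×10⁹ × 0.02471) = 3.750×10^-3 rad.

0.00375 rad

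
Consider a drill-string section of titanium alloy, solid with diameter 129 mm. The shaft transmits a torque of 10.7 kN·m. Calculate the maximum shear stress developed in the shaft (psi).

3680 psi

J = πd⁴/32 = π(0.129)⁴/32 = 2.719×10^-5 m⁴.
τ_max = T·r/J = 10700 × 0.0645 / 2.719×10^-5 = 2.539×10^7 Pa.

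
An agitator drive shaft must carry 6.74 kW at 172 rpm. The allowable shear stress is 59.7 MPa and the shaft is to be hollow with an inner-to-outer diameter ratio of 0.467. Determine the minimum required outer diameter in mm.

32.2 mm

ω = 2π·172/60 = 18.01 rad/s, so T = P/ω = 6.74×10³ / 18.01 = 374.2 N·m.
For a hollow shaft with d_i/d_o = 0.467: τ_max = 16T/(π d_o³ (1−k⁴)), so d_o = [16T/(π τ_allow (1−k⁴))]^(1/3) = [16·374.2/(π·5.97×10^7·0.9524)]^(1/3) = 0.03224 m.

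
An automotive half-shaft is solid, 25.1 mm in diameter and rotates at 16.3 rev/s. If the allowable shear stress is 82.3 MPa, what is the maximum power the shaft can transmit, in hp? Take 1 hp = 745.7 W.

J = πd⁴/32 = π(0.0251)⁴/32 = 3.897×10^-8 m⁴.
T_max = τ_allow·J/r = 8.23×10^7 × 3.897×10^-8 / 0.0126 = 255.5 N·m.
ω = 2π·16.3 = 102.4 rad/s, so P_max = T_max·ω = 2.617×10^4 W.

35.1 hp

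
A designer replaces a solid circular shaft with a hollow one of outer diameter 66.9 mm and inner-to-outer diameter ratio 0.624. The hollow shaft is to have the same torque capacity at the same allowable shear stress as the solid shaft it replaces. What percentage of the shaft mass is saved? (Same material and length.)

Equal τ_max and T ⇒ the solid shaft needs d_s³ = d_o³(1−k⁴), so d_s = 66.9·(1−0.624⁴)^(1/3) = 63.33 mm.
Area ratio A_h/A_s = d_o²(1−k²)/d_s² = (1−k²)/(1−k⁴)^(2/3) = 0.6814.
Mass saving = 1 − 0.6814 = 31.9 %.

31.9 %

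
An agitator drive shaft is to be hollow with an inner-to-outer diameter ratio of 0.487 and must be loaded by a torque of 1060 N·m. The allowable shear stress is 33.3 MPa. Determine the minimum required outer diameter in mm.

55.6 mm

For a hollow shaft with d_i/d_o = 0.487: τ_max = 16T/(π d_o³ (1−k⁴)), so d_o = [16T/(π τ_allow (1−k⁴))]^(1/3) = [16·1060/(π·3.33×10^7·0.9438)]^(1/3) = 0.05559 m.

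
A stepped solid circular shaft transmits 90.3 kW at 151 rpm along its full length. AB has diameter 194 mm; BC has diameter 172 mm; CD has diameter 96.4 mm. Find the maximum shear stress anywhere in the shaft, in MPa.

ω = 2π·151/60 = 15.81 rad/s, so T = P/ω = 90.3×10³ / 15.81 = 5711 N·m.
Under the same torque, τ_max = 16T/(πd³) is largest where d is smallest — segment CD (d = 96.4 mm).
τ_max = 16·5711/(π·(0.0964)³) = 3.247×10^7 Pa.

32.5 MPa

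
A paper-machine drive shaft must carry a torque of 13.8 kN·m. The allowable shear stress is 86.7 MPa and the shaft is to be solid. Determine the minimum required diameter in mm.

For a solid shaft τ_max = 16T/(πd³), so d = (16T/(π τ_allow))^(1/3) = (16·13800/(π·8.67×10^7))^(1/3) = 0.09324 m.

93.2 mm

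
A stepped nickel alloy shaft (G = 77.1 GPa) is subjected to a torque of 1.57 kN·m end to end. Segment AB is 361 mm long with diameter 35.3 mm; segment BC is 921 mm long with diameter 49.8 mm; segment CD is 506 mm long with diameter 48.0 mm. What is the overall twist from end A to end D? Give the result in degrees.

J_AB = π(0.0353)⁴/32 = 1.52×10^-7 m⁴; J_BC = π(0.0498)⁴/32 = 6.04×10^-7 m⁴; J_CD = π(0.0480)⁴/32 = 5.21×10^-7 m⁴.
θ = (T/G)·Σ L_i/J_i = (1570/77.1×10⁹)·(0.361/1.52×10^-7 + 0.921/6.04×10^-7 + 0.506/5.21×10^-7) = 0.09905 rad.

5.68°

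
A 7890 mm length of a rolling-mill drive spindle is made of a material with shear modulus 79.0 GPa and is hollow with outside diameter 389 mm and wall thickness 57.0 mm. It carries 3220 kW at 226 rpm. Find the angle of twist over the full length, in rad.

0.00806 rad

ω = 2π·226/60 = 23.67 rad/s, so T = P/ω = 3220×10³ / 23.67 = 136100 N·m.
J = π(d_o⁴ − d_i⁴)/32 = π(0.389⁴ − 0.275⁴)/32 = 1.687×10^-3 m⁴.
θ = T·L/(G·J) = 136100 × 7.89 / (79.0×10⁹ × 1.687×10^-3) = 8.057×10^-3 rad.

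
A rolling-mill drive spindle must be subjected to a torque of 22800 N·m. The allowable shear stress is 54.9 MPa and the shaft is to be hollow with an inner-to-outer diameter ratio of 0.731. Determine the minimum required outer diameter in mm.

For a hollow shaft with d_i/d_o = 0.731: τ_max = 16T/(π d_o³ (1−k⁴)), so d_o = [16T/(π τ_allow (1−k⁴))]^(1/3) = [16·22800/(π·5.49×10^7·0.7145)]^(1/3) = 0.1436 m.

144 mm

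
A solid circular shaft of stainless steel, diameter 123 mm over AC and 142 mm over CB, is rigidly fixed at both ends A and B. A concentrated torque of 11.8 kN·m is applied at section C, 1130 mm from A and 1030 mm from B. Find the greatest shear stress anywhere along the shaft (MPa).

13.9 MPa

Compatibility: T_A·a/J_AC = T_B·b/J_CB with T_A + T_B = T₀.
J_AC = 2.25×10^-5 m⁴, J_CB = 3.99×10^-5 m⁴, so T_A = T₀·(J_AC/a)/((J_AC/a)+(J_CB/b)) = 4002 N·m, T_B = 7798 N·m.
τ in each portion: τ_AC = 1.10×10^7 Pa, τ_CB = 1.39×10^7 Pa; maximum is in CB.
τ_max = T_CB·r/J = 7798·0.0710/3.99×10^-5 = 1.387×10^7 Pa.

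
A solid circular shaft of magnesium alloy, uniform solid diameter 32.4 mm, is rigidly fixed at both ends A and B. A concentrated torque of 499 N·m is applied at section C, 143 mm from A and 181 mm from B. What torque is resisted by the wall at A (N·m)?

With uniform GJ and both ends fixed, compatibility θ_AC = θ_CB gives T_A·a = T_B·b, together with T_A + T_B = T₀.
T_A = T₀·b/(a+b) = 499.0·181/324.0 = 278.8 N·m; T_B = 220.2 N·m.

279 N·m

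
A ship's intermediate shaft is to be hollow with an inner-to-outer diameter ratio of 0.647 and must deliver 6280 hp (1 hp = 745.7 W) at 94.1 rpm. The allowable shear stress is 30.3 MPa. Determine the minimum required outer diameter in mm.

ω = 2π·94.1/60 = 9.854 rad/s, so T = P/ω = 6280×745.7 / 9.854 = 475200 N·m.
For a hollow shaft with d_i/d_o = 0.647: τ_max = 16T/(π d_o³ (1−k⁴)), so d_o = [16T/(π τ_allow (1−k⁴))]^(1/3) = [16·475200/(π·3.03×10^7·0.8248)]^(1/3) = 0.4592 m.

459 mm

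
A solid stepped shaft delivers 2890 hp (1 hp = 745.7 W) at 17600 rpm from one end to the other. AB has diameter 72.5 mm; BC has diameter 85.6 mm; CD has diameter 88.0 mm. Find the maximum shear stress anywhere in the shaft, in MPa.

15.6 MPa

ω = 2π·17600/60 = 1843 rad/s, so T = P/ω = 2890×745.7 / 1843 = 1169 N·m.
Under the same torque, τ_max = 16T/(πd³) is largest where d is smallest — segment AB (d = 72.5 mm).
τ_max = 16·1169/(π·(0.0725)³) = 1.563×10^7 Pa.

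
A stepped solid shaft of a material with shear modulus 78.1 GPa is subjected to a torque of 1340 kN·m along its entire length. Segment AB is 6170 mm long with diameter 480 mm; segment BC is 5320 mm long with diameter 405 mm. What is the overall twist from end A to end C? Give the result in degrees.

3.14°

J_AB = π(0.480)⁴/32 = 5.21×10^-3 m⁴; J_BC = π(0.405)⁴/32 = 2.64×10^-3 m⁴.
θ = (T/G)·Σ L_i/J_i = (1.340e6/78.1×10⁹)·(6.17/5.21×10^-3 + 5.32/2.64×10^-3) = 0.05487 rad.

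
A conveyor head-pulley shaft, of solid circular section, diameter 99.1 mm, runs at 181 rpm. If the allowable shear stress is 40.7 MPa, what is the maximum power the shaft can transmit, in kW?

147 kW

J = πd⁴/32 = π(0.0991)⁴/32 = 9.469×10^-6 m⁴.
T_max = τ_allow·J/r = 4.07×10^7 × 9.469×10^-6 / 0.0495 = 7778 N·m.
ω = 2π·181/60 = 18.95 rad/s, so P_max = T_max·ω = 1.474×10^5 W.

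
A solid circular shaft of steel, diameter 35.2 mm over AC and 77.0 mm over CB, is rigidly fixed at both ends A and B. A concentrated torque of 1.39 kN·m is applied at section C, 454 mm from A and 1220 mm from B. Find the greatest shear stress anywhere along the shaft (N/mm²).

17.0 N/mm²

Compatibility: T_A·a/J_AC = T_B·b/J_CB with T_A + T_B = T₀.
J_AC = 1.51×10^-7 m⁴, J_CB = 3.45×10^-6 m⁴, so T_A = T₀·(J_AC/a)/((J_AC/a)+(J_CB/b)) = 146.0 N·m, T_B = 1244 N·m.
τ in each portion: τ_AC = 1.70×10^7 Pa, τ_CB = 1.39×10^7 Pa; maximum is in AC.
τ_max = T_AC·r/J = 146.0·0.0176/1.51×10^-7 = 1.705×10^7 Pa.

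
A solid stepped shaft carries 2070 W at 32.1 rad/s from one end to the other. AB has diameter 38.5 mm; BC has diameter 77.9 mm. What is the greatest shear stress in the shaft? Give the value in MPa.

5.76 MPa

ω = 32.1 rad/s, so T = P/ω = 2070 / 32.10 = 64.49 N·m.
Under the same torque, τ_max = 16T/(πd³) is largest where d is smallest — segment AB (d = 38.5 mm).
τ_max = 16·64.49/(π·(0.0385)³) = 5.755×10^6 Pa.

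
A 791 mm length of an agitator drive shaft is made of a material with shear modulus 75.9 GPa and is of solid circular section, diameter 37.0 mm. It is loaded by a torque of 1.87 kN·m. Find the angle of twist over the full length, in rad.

0.106 rad

J = πd⁴/32 = π(0.0370)⁴/32 = 1.840×10^-7 m⁴.
θ = T·L/(G·J) = 1870 × 0.791 / (75.9×10⁹ × 1.840×10^-7) = 0.1059 rad.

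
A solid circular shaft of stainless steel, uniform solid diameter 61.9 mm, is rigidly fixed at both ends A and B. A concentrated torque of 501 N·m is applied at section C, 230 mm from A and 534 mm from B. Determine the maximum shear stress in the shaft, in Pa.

With uniform GJ and both ends fixed, compatibility θ_AC = θ_CB gives T_A·a = T_B·b, together with T_A + T_B = T₀.
T_A = T₀·b/(a+b) = 501.0·534/764.0 = 350.2 N·m; T_B = 150.8 N·m.
τ in each portion: τ_AC = 7.52×10^6 Pa, τ_CB = 3.24×10^6 Pa; maximum is in AC.
τ_max = T_AC·r/J = 350.2·0.0309/1.44×10^-6 = 7.519×10^6 Pa.

7.52e6 Pa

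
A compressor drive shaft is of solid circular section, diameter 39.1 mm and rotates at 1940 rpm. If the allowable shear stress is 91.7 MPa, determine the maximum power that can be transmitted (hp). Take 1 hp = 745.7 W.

293 hp

J = πd⁴/32 = π(0.0391)⁴/32 = 2.295×10^-7 m⁴.
T_max = τ_allow·J/r = 9.17×10^7 × 2.295×10^-7 / 0.0196 = 1076 N·m.
ω = 2π·1940/60 = 203.2 rad/s, so P_max = T_max·ω = 2.187×10^5 W.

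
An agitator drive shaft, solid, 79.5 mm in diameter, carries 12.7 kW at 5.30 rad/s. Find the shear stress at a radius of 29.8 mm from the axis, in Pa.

1.82e7 Pa

ω = 5.30 rad/s, so T = P/ω = 12.7×10³ / 5.300 = 2396 N·m.
J = πd⁴/32 = π(0.0795)⁴/32 = 3.922×10^-6 m⁴.
Shear stress varies linearly with radius: τ = T·r/J = 2396 × 0.0298 / 3.922×10^-6 = 1.821×10^7 Pa.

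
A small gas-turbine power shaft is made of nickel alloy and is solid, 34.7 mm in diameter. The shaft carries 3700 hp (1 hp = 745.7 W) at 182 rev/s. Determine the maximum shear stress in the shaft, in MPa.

ω = 2π·182 = 1144 rad/s, so T = P/ω = 3700×745.7 / 1144 = 2413 N·m.
J = πd⁴/32 = π(0.0347)⁴/32 = 1.423×10^-7 m⁴.
τ_max = T·r/J = 2413 × 0.0174 / 1.423×10^-7 = 2.941×10^8 Pa.

294 MPa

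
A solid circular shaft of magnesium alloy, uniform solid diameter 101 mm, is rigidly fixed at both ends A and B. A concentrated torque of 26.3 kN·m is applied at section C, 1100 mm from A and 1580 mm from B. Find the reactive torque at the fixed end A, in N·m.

With uniform GJ and both ends fixed, compatibility θ_AC = θ_CB gives T_A·a = T_B·b, together with T_A + T_B = T₀.
T_A = T₀·b/(a+b) = 26300·1580/2680 = 15510 N·m; T_B = 10790 N·m.

15500 N·m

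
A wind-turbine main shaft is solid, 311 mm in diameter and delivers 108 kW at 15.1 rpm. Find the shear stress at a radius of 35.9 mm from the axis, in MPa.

2.67 MPa

ω = 2π·15.1/60 = 1.581 rad/s, so T = P/ω = 108×10³ / 1.581 = 68300 N·m.
J = πd⁴/32 = π(0.311)⁴/32 = 9.184×10^-4 m⁴.
Shear stress varies linearly with radius: τ = T·r/J = 68300 × 0.0359 / 9.184×10^-4 = 2.670×10^6 Pa.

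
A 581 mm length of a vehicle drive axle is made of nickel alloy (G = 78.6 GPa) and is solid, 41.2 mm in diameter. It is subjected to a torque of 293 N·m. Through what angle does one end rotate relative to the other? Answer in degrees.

J = πd⁴/32 = π(0.0412)⁴/32 = 2.829×10^-7 m⁴.
θ = T·L/(G·J) = 293.0 × 0.581 / (78.6×10⁹ × 2.829×10^-7) = 7.657×10^-3 rad.

0.439°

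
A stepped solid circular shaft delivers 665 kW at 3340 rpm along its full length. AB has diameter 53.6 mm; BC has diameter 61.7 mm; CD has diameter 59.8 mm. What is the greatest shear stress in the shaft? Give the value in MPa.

ω = 2π·3340/60 = 349.8 rad/s, so T = P/ω = 665×10³ / 349.8 = 1901 N·m.
Under the same torque, τ_max = 16T/(πd³) is largest where d is smallest — segment AB (d = 53.6 mm).
τ_max = 16·1901/(π·(0.0536)³) = 6.288×10^7 Pa.

62.9 MPa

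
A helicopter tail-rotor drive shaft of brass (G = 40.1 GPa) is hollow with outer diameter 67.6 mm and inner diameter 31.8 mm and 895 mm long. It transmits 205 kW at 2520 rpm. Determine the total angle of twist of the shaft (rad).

ω = 2π·2520/60 = 263.9 rad/s, so T = P/ω = 205×10³ / 263.9 = 776.8 N·m.
J = π(d_o⁴ − d_i⁴)/32 = π(0.0676⁴ − 0.0318⁴)/32 = 1.950×10^-6 m⁴.
θ = T·L/(G·J) = 776.8 × 0.895 / (40.1×10⁹ × 1.950×10^-6) = 8.892×10^-3 rad.

0.00889 rad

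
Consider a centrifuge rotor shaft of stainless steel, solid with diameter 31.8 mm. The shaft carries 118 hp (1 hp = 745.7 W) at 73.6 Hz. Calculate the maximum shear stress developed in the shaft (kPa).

ω = 2π·73.6 = 462.4 rad/s, so T = P/ω = 118×745.7 / 462.4 = 190.3 N·m.
J = πd⁴/32 = π(0.0318)⁴/32 = 1.004×10^-7 m⁴.
τ_max = T·r/J = 190.3 × 0.0159 / 1.004×10^-7 = 3.014×10^7 Pa.

30100 kPa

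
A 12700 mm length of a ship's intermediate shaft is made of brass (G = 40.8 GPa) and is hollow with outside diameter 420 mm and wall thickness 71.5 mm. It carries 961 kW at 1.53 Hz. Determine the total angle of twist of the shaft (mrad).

12.6 mrad

ω = 2π·1.53 = 9.613 rad/s, so T = P/ω = 961×10³ / 9.613 = 99970 N·m.
J = π(d_o⁴ − d_i⁴)/32 = π(0.420⁴ − 0.277⁴)/32 = 2.477×10^-3 m⁴.
θ = T·L/(G·J) = 99970 × 12.7 / (40.8×10⁹ × 2.477×10^-3) = 0.01256 rad.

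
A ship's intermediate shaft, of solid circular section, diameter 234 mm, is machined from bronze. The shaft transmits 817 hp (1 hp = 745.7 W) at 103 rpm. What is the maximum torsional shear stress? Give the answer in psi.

3260 psi

ω = 2π·103/60 = 10.79 rad/s, so T = P/ω = 817×745.7 / 10.79 = 56480 N·m.
J = πd⁴/32 = π(0.234)⁴/32 = 2.943×10^-4 m⁴.
τ_max = T·r/J = 56480 × 0.117 / 2.943×10^-4 = 2.245×10^7 Pa.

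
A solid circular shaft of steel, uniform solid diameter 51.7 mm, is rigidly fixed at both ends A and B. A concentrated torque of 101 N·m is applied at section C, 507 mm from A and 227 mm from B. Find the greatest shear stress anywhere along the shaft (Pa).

2.57e6 Pa

With uniform GJ and both ends fixed, compatibility θ_AC = θ_CB gives T_A·a = T_B·b, together with T_A + T_B = T₀.
T_A = T₀·b/(a+b) = 101.0·227/734.0 = 31.24 N·m; T_B = 69.76 N·m.
τ in each portion: τ_AC = 1.15×10^6 Pa, τ_CB = 2.57×10^6 Pa; maximum is in CB.
τ_max = T_CB·r/J = 69.76·0.0259/7.01×10^-7 = 2.571×10^6 Pa.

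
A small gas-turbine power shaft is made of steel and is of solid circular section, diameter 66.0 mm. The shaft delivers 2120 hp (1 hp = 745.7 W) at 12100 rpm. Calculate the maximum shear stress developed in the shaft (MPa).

ω = 2π·12100/60 = 1267 rad/s, so T = P/ω = 2120×745.7 / 1267 = 1248 N·m.
J = πd⁴/32 = π(0.0660)⁴/32 = 1.863×10^-6 m⁴.
τ_max = T·r/J = 1248 × 0.0330 / 1.863×10^-6 = 2.210×10^7 Pa.

22.1 MPa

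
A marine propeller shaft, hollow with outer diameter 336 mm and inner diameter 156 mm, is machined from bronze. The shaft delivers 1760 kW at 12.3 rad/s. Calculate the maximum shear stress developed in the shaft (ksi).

2.92 ksi

ω = 12.3 rad/s, so T = P/ω = 1760×10³ / 12.30 = 143100 N·m.
J = π(d_o⁴ − d_i⁴)/32 = π(0.336⁴ − 0.156⁴)/32 = 1.193×10^-3 m⁴.
τ_max = T·r/J = 143100 × 0.168 / 1.193×10^-3 = 2.015×10^7 Pa.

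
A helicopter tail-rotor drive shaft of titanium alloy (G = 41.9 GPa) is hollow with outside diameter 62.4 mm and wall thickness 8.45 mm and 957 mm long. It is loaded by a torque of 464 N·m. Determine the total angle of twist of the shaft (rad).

0.00993 rad

J = π(d_o⁴ − d_i⁴)/32 = π(0.0624⁴ − 0.0455⁴)/32 = 1.068×10^-6 m⁴.
θ = T·L/(G·J) = 464.0 × 0.957 / (41.9×10⁹ × 1.068×10^-6) = 9.926×10^-3 rad.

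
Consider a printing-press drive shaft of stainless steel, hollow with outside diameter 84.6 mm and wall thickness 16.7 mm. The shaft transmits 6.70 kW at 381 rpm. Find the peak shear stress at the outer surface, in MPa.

ω = 2π·381/60 = 39.90 rad/s, so T = P/ω = 6.70×10³ / 39.90 = 167.9 N·m.
J = π(d_o⁴ − d_i⁴)/32 = π(0.0846⁴ − 0.0512⁴)/32 = 4.354×10^-6 m⁴.
τ_max = T·r/J = 167.9 × 0.0423 / 4.354×10^-6 = 1.631×10^6 Pa.

1.63 MPa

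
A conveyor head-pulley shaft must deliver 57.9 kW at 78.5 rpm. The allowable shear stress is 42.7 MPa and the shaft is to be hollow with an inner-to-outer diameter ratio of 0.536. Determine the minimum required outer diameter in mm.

ω = 2π·78.5/60 = 8.221 rad/s, so T = P/ω = 57.9×10³ / 8.221 = 7043 N·m.
For a hollow shaft with d_i/d_o = 0.536: τ_max = 16T/(π d_o³ (1−k⁴)), so d_o = [16T/(π τ_allow (1−k⁴))]^(1/3) = [16·7043/(π·4.27×10^7·0.9175)]^(1/3) = 0.09711 m.

97.1 mm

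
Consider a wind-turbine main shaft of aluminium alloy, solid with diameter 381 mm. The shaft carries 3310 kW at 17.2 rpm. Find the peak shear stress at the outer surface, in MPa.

ω = 2π·17.2/60 = 1.801 rad/s, so T = P/ω = 3310×10³ / 1.801 = 1.838e6 N·m.
J = πd⁴/32 = π(0.381)⁴/32 = 2.069×10^-3 m⁴.
τ_max = T·r/J = 1.838e6 × 0.191 / 2.069×10^-3 = 1.692×10^8 Pa.

169 MPa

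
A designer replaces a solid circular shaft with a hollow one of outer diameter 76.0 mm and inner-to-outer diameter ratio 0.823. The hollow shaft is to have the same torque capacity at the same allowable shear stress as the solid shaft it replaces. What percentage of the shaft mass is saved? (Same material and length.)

51.4 %

Equal τ_max and T ⇒ the solid shaft needs d_s³ = d_o³(1−k⁴), so d_s = 76.0·(1−0.823⁴)^(1/3) = 61.94 mm.
Area ratio A_h/A_s = d_o²(1−k²)/d_s² = (1−k²)/(1−k⁴)^(2/3) = 0.4859.
Mass saving = 1 − 0.4859 = 51.4 %.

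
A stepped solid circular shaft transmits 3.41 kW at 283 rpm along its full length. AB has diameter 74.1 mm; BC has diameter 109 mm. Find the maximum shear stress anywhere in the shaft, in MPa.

ω = 2π·283/60 = 29.64 rad/s, so T = P/ω = 3.41×10³ / 29.64 = 115.1 N·m.
Under the same torque, τ_max = 16T/(πd³) is largest where d is smallest — segment AB (d = 74.1 mm).
τ_max = 16·115.1/(π·(0.0741)³) = 1.440×10^6 Pa.

1.44 MPa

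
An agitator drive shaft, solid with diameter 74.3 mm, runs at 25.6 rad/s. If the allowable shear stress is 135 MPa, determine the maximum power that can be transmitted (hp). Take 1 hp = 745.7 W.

373 hp

J = πd⁴/32 = π(0.0743)⁴/32 = 2.992×10^-6 m⁴.
T_max = τ_allow·J/r = 1.35×10^8 × 2.992×10^-6 / 0.0371 = 10870 N·m.
ω = 25.6 rad/s, so P_max = T_max·ω = 2.783×10^5 W.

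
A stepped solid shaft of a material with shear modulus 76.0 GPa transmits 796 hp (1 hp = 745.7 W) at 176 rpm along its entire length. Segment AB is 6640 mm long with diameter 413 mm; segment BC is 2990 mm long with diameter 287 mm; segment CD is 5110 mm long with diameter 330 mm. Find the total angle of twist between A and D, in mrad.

4.75 mrad

ω = 2π·176/60 = 18.43 rad/s, so T = P/ω = 796×745.7 / 18.43 = 32210 N·m.
J_AB = π(0.413)⁴/32 = 2.86×10^-3 m⁴; J_BC = π(0.287)⁴/32 = 6.66×10^-4 m⁴; J_CD = π(0.330)⁴/32 = 1.16×10^-3 m⁴.
θ = (T/G)·Σ L_i/J_i = (32210/76.0×10⁹)·(6.64/2.86×10^-3 + 2.99/6.66×10^-4 + 5.11/1.16×10^-3) = 4.747×10^-3 rad.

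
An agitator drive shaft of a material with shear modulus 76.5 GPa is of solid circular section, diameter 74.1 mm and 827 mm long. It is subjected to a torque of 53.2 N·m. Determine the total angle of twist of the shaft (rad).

1.94e-4 rad

J = πd⁴/32 = π(0.0741)⁴/32 = 2.960×10^-6 m⁴.
θ = T·L/(G·J) = 53.20 × 0.827 / (76.5×10⁹ × 2.960×10^-6) = 1.943×10^-4 rad.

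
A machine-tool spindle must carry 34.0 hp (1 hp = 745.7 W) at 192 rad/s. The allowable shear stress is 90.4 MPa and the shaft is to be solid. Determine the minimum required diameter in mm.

19.5 mm

ω = 192 rad/s, so T = P/ω = 34.0×745.7 / 192.0 = 132.1 N·m.
For a solid shaft τ_max = 16T/(πd³), so d = (16T/(π τ_allow))^(1/3) = (16·132.1/(π·9.04×10^7))^(1/3) = 0.01952 m.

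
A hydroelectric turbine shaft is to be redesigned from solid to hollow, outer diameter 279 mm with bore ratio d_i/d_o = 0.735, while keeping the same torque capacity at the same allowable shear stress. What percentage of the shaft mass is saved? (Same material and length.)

42.1 %

Equal τ_max and T ⇒ the solid shaft needs d_s³ = d_o³(1−k⁴), so d_s = 279·(1−0.735⁴)^(1/3) = 248.7 mm.
Area ratio A_h/A_s = d_o²(1−k²)/d_s² = (1−k²)/(1−k⁴)^(2/3) = 0.5787.
Mass saving = 1 − 0.5787 = 42.1 %.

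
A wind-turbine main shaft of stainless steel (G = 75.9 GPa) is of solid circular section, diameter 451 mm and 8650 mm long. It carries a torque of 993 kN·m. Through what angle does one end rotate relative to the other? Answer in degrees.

J = πd⁴/32 = π(0.451)⁴/32 = 4.062×10^-3 m⁴.
θ = T·L/(G·J) = 993000 × 8.65 / (75.9×10⁹ × 4.062×10^-3) = 0.02786 rad.

1.60°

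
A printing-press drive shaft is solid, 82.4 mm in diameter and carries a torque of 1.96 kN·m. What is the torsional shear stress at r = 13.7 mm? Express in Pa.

5.93e6 Pa

J = πd⁴/32 = π(0.0824)⁴/32 = 4.526×10^-6 m⁴.
Shear stress varies linearly with radius: τ = T·r/J = 1960 × 0.0137 / 4.526×10^-6 = 5.933×10^6 Pa.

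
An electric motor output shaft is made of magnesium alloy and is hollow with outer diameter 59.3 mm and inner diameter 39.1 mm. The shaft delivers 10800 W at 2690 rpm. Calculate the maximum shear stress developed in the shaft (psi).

167 psi

ω = 2π·2690/60 = 281.7 rad/s, so T = P/ω = 10800 / 281.7 = 38.34 N·m.
J = π(d_o⁴ − d_i⁴)/32 = π(0.0593⁴ − 0.0391⁴)/32 = 9.845×10^-7 m⁴.
τ_max = T·r/J = 38.34 × 0.0296 / 9.845×10^-7 = 1.155×10^6 Pa.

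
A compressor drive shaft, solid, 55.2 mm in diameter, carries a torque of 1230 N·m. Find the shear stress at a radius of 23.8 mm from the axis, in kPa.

32100 kPa

J = πd⁴/32 = π(0.0552)⁴/32 = 9.115×10^-7 m⁴.
Shear stress varies linearly with radius: τ = T·r/J = 1230 × 0.0238 / 9.115×10^-7 = 3.212×10^7 Pa.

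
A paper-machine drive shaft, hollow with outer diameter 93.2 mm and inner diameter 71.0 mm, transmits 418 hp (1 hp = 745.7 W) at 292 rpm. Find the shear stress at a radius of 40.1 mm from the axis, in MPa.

ω = 2π·292/60 = 30.58 rad/s, so T = P/ω = 418×745.7 / 30.58 = 10190 N·m.
J = π(d_o⁴ − d_i⁴)/32 = π(0.0932⁴ − 0.0710⁴)/32 = 4.913×10^-6 m⁴.
Shear stress varies linearly with radius: τ = T·r/J = 10190 × 0.0401 / 4.913×10^-6 = 8.321×10^7 Pa.

83.2 MPa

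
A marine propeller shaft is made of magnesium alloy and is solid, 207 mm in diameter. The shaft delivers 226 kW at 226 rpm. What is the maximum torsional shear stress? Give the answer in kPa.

5480 kPa

ω = 2π·226/60 = 23.67 rad/s, so T = P/ω = 226×10³ / 23.67 = 9549 N·m.
J = πd⁴/32 = π(0.207)⁴/32 = 1.803×10^-4 m⁴.
τ_max = T·r/J = 9549 × 0.103 / 1.803×10^-4 = 5.483×10^6 Pa.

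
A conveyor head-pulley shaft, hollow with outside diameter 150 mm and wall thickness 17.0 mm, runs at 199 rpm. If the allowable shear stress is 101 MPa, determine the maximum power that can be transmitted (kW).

J = π(d_o⁴ − d_i⁴)/32 = π(0.150⁴ − 0.116⁴)/32 = 3.193×10^-5 m⁴.
T_max = τ_allow·J/r = 1.01×10^8 × 3.193×10^-5 / 0.0750 = 42990 N·m.
ω = 2π·199/60 = 20.84 rad/s, so P_max = T_max·ω = 8.959×10^5 W.

896 kW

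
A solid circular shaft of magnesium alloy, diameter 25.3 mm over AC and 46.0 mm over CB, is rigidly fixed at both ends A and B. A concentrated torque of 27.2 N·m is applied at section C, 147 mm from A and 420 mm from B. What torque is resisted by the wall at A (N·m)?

Compatibility: T_A·a/J_AC = T_B·b/J_CB with T_A + T_B = T₀.
J_AC = 4.02×10^-8 m⁴, J_CB = 4.40×10^-7 m⁴, so T_A = T₀·(J_AC/a)/((J_AC/a)+(J_CB/b)) = 5.637 N·m, T_B = 21.56 N·m.

5.64 N·m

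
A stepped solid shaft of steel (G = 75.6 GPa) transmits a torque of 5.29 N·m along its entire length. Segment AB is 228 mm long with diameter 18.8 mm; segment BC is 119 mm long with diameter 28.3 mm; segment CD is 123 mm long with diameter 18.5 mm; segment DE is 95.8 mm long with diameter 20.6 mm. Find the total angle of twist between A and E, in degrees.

0.147°

J_AB = π(0.0188)⁴/32 = 1.23×10^-8 m⁴; J_BC = π(0.0283)⁴/32 = 6.30×10^-8 m⁴; J_CD = π(0.0185)⁴/32 = 1.15×10^-8 m⁴; J_DE = π(0.0206)⁴/32 = 1.77×10^-8 m⁴.
θ = (T/G)·Σ L_i/J_i = (5.290/75.6×10⁹)·(0.228/1.23×10^-8 + 0.119/6.30×10^-8 + 0.123/1.15×10^-8 + 0.0958/1.77×10^-8) = 2.561×10^-3 rad.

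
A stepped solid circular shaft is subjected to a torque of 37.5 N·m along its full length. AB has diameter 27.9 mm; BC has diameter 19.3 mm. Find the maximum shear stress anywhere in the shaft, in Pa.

Under the same torque, τ_max = 16T/(πd³) is largest where d is smallest — segment BC (d = 19.3 mm).
τ_max = 16·37.50/(π·(0.0193)³) = 2.657×10^7 Pa.

2.66e7 Pa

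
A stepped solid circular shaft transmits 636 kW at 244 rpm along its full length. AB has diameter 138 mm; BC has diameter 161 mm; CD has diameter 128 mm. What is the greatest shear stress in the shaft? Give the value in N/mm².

60.4 N/mm²

ω = 2π·244/60 = 25.55 rad/s, so T = P/ω = 636×10³ / 25.55 = 24890 N·m.
Under the same torque, τ_max = 16T/(πd³) is largest where d is smallest — segment CD (d = 128 mm).
τ_max = 16·24890/(π·(0.128)³) = 6.045×10^7 Pa.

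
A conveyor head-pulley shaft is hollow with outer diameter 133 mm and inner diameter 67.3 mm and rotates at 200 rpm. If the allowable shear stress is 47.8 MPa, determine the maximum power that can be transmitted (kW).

432 kW

J = π(d_o⁴ − d_i⁴)/32 = π(0.133⁴ − 0.0673⁴)/32 = 2.870×10^-5 m⁴.
T_max = τ_allow·J/r = 4.78×10^7 × 2.870×10^-5 / 0.0665 = 20630 N·m.
ω = 2π·200/60 = 20.94 rad/s, so P_max = T_max·ω = 4.321×10^5 W.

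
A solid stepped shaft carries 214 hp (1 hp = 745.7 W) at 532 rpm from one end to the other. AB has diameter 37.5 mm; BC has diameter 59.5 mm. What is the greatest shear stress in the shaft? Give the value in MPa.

277 MPa

ω = 2π·532/60 = 55.71 rad/s, so T = P/ω = 214×745.7 / 55.71 = 2864 N·m.
Under the same torque, τ_max = 16T/(πd³) is largest where d is smallest — segment AB (d = 37.5 mm).
τ_max = 16·2864/(π·(0.0375)³) = 2.766×10^8 Pa.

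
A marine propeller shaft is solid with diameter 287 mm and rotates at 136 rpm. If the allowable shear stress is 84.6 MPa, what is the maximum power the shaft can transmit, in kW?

5590 kW

J = πd⁴/32 = π(0.287)⁴/32 = 6.661×10^-4 m⁴.
T_max = τ_allow·J/r = 8.46×10^7 × 6.661×10^-4 / 0.143 = 392700 N·m.
ω = 2π·136/60 = 14.24 rad/s, so P_max = T_max·ω = 5.593×10^6 W.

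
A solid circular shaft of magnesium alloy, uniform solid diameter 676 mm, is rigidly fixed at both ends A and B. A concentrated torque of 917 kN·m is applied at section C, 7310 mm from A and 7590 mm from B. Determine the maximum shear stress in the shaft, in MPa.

7.70 MPa

With uniform GJ and both ends fixed, compatibility θ_AC = θ_CB gives T_A·a = T_B·b, together with T_A + T_B = T₀.
T_A = T₀·b/(a+b) = 917000·7590/14900 = 467100 N·m; T_B = 449900 N·m.
τ in each portion: τ_AC = 7.70×10^6 Pa, τ_CB = 7.42×10^6 Pa; maximum is in AC.
τ_max = T_AC·r/J = 467100·0.338/0.0205 = 7.701×10^6 Pa.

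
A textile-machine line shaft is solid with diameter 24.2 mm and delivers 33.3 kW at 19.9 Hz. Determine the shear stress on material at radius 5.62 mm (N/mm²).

ω = 2π·19.9 = 125.0 rad/s, so T = P/ω = 33.3×10³ / 125.0 = 266.3 N·m.
J = πd⁴/32 = π(0.0242)⁴/32 = 3.367×10^-8 m⁴.
Shear stress varies linearly with radius: τ = T·r/J = 266.3 × 0.00562 / 3.367×10^-8 = 4.445×10^7 Pa.

44.5 N/mm²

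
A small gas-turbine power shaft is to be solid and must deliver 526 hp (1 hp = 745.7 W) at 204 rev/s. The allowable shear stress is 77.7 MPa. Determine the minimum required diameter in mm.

27.2 mm

ω = 2π·204 = 1282 rad/s, so T = P/ω = 526×745.7 / 1282 = 306.0 N·m.
For a solid shaft τ_max = 16T/(πd³), so d = (16T/(π τ_allow))^(1/3) = (16·306.0/(π·7.77×10^7))^(1/3) = 0.02717 m.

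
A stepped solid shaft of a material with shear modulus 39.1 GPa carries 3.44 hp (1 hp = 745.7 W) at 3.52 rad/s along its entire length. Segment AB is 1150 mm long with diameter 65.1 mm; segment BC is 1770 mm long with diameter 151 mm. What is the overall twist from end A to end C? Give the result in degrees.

0.733°

ω = 3.52 rad/s, so T = P/ω = 3.44×745.7 / 3.520 = 728.8 N·m.
J_AB = π(0.0651)⁴/32 = 1.76×10^-6 m⁴; J_BC = π(0.151)⁴/32 = 5.10×10^-5 m⁴.
θ = (T/G)·Σ L_i/J_i = (728.8/39.1×10⁹)·(1.15/1.76×10^-6 + 1.77/5.10×10^-5) = 0.01280 rad.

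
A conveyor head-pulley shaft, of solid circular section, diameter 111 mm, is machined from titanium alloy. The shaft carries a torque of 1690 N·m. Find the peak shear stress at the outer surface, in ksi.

0.913 ksi

J = πd⁴/32 = π(0.111)⁴/32 = 1.490×10^-5 m⁴.
τ_max = T·r/J = 1690 × 0.0555 / 1.490×10^-5 = 6.293×10^6 Pa.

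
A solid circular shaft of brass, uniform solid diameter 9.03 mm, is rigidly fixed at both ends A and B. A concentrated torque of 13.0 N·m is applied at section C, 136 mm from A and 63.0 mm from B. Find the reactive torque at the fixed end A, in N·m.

4.12 N·m

With uniform GJ and both ends fixed, compatibility θ_AC = θ_CB gives T_A·a = T_B·b, together with T_A + T_B = T₀.
T_A = T₀·b/(a+b) = 13.00·63.0/199.0 = 4.116 N·m; T_B = 8.884 N·m.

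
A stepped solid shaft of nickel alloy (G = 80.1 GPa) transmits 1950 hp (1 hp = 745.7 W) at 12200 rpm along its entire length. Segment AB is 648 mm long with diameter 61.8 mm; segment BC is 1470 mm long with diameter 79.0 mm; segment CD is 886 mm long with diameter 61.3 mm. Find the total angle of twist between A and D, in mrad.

21.0 mrad

ω = 2π·12200/60 = 1278 rad/s, so T = P/ω = 1950×745.7 / 1278 = 1138 N·m.
J_AB = π(0.0618)⁴/32 = 1.43×10^-6 m⁴; J_BC = π(0.0790)⁴/32 = 3.82×10^-6 m⁴; J_CD = π(0.0613)⁴/32 = 1.39×10^-6 m⁴.
θ = (T/G)·Σ L_i/J_i = (1138/80.1×10⁹)·(0.648/1.43×10^-6 + 1.47/3.82×10^-6 + 0.886/1.39×10^-6) = 0.02097 rad.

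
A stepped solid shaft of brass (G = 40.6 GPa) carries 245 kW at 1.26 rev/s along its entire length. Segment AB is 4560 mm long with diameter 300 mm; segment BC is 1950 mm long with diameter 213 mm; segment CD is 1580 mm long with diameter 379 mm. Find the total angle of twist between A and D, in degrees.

0.706°

ω = 2π·1.26 = 7.917 rad/s, so T = P/ω = 245×10³ / 7.917 = 30950 N·m.
J_AB = π(0.300)⁴/32 = 7.95×10^-4 m⁴; J_BC = π(0.213)⁴/32 = 2.02×10^-4 m⁴; J_CD = π(0.379)⁴/32 = 2.03×10^-3 m⁴.
θ = (T/G)·Σ L_i/J_i = (30950/40.6×10⁹)·(4.56/7.95×10^-4 + 1.95/2.02×10^-4 + 1.58/2.03×10^-3) = 0.01232 rad.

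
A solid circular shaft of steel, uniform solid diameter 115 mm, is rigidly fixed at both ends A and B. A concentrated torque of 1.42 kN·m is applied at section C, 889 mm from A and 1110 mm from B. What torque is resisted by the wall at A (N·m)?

788 N·m

With uniform GJ and both ends fixed, compatibility θ_AC = θ_CB gives T_A·a = T_B·b, together with T_A + T_B = T₀.
T_A = T₀·b/(a+b) = 1420·1110/1999 = 788.5 N·m; T_B = 631.5 N·m.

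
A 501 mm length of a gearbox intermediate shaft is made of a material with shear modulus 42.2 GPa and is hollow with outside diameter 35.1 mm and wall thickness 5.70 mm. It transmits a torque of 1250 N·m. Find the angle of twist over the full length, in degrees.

J = π(d_o⁴ − d_i⁴)/32 = π(0.0351⁴ − 0.0237⁴)/32 = 1.180×10^-7 m⁴.
θ = T·L/(G·J) = 1250 × 0.501 / (42.2×10⁹ × 1.180×10^-7) = 0.1257 rad.

7.20°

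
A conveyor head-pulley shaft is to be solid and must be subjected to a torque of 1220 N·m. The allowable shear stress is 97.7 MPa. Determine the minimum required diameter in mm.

39.9 mm

For a solid shaft τ_max = 16T/(πd³), so d = (16T/(π τ_allow))^(1/3) = (16·1220/(π·9.77×10^7))^(1/3) = 0.03992 m.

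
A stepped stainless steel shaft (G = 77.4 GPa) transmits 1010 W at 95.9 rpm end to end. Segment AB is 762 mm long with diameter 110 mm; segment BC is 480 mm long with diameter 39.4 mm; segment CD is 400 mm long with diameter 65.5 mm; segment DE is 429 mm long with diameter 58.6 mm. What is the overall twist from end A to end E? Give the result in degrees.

0.199°

ω = 2π·95.9/60 = 10.04 rad/s, so T = P/ω = 1010 / 10.04 = 100.6 N·m.
J_AB = π(0.110)⁴/32 = 1.44×10^-5 m⁴; J_BC = π(0.0394)⁴/32 = 2.37×10^-7 m⁴; J_CD = π(0.0655)⁴/32 = 1.81×10^-6 m⁴; J_DE = π(0.0586)⁴/32 = 1.16×10^-6 m⁴.
θ = (T/G)·Σ L_i/J_i = (100.6/77.4×10⁹)·(0.762/1.44×10^-5 + 0.480/2.37×10^-7 + 0.400/1.81×10^-6 + 0.429/1.16×10^-6) = 3.474×10^-3 rad.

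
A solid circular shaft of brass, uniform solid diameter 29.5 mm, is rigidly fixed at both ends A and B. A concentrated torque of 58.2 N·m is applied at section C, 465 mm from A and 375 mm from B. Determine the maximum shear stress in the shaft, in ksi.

0.927 ksi

With uniform GJ and both ends fixed, compatibility θ_AC = θ_CB gives T_A·a = T_B·b, together with T_A + T_B = T₀.
T_A = T₀·b/(a+b) = 58.20·375/840.0 = 25.98 N·m; T_B = 32.22 N·m.
τ in each portion: τ_AC = 5.15×10^6 Pa, τ_CB = 6.39×10^6 Pa; maximum is in CB.
τ_max = T_CB·r/J = 32.22·0.0147/7.44×10^-8 = 6.391×10^6 Pa.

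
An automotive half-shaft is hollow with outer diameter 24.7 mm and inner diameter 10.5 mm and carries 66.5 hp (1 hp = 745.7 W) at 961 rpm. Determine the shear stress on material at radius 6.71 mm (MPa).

93.5 MPa

ω = 2π·961/60 = 100.6 rad/s, so T = P/ω = 66.5×745.7 / 100.6 = 492.8 N·m.
J = π(d_o⁴ − d_i⁴)/32 = π(0.0247⁴ − 0.0105⁴)/32 = 3.535×10^-8 m⁴.
Shear stress varies linearly with radius: τ = T·r/J = 492.8 × 0.00671 / 3.535×10^-8 = 9.354×10^7 Pa.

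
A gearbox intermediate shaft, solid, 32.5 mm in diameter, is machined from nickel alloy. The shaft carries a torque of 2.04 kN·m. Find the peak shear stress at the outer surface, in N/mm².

J = πd⁴/32 = π(0.0325)⁴/32 = 1.095×10^-7 m⁴.
τ_max = T·r/J = 2040 × 0.0163 / 1.095×10^-7 = 3.027×10^8 Pa.

303 N/mm²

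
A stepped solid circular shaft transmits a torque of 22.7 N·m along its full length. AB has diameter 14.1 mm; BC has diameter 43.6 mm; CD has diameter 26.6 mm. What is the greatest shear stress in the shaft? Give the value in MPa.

Under the same torque, τ_max = 16T/(πd³) is largest where d is smallest — segment AB (d = 14.1 mm).
τ_max = 16·22.70/(π·(0.0141)³) = 4.124×10^7 Pa.

41.2 MPa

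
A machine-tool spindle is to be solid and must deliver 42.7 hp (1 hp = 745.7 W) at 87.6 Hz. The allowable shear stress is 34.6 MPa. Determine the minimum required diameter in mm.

20.4 mm

ω = 2π·87.6 = 550.4 rad/s, so T = P/ω = 42.7×745.7 / 550.4 = 57.85 N·m.
For a solid shaft τ_max = 16T/(πd³), so d = (16T/(π τ_allow))^(1/3) = (16·57.85/(π·3.46×10^7))^(1/3) = 0.02042 m.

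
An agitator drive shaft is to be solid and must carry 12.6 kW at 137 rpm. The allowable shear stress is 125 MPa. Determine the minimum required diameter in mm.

ω = 2π·137/60 = 14.35 rad/s, so T = P/ω = 12.6×10³ / 14.35 = 878.3 N·m.
For a solid shaft τ_max = 16T/(πd³), so d = (16T/(π τ_allow))^(1/3) = (16·878.3/(π·1.25×10^8))^(1/3) = 0.03295 m.

33.0 mm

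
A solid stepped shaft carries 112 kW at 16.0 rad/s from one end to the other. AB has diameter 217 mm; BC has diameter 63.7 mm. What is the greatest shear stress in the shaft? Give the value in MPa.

ω = 16.0 rad/s, so T = P/ω = 112×10³ / 16.00 = 7000 N·m.
Under the same torque, τ_max = 16T/(πd³) is largest where d is smallest — segment BC (d = 63.7 mm).
τ_max = 16·7000/(π·(0.0637)³) = 1.379×10^8 Pa.

138 MPa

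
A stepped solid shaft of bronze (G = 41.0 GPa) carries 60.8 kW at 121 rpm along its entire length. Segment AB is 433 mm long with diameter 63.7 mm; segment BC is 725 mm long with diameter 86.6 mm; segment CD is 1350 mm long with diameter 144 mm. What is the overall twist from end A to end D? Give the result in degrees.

ω = 2π·121/60 = 12.67 rad/s, so T = P/ω = 60.8×10³ / 12.67 = 4798 N·m.
J_AB = π(0.0637)⁴/32 = 1.62×10^-6 m⁴; J_BC = π(0.0866)⁴/32 = 5.52×10^-6 m⁴; J_CD = π(0.144)⁴/32 = 4.22×10^-5 m⁴.
θ = (T/G)·Σ L_i/J_i = (4798/41.0×10⁹)·(0.433/1.62×10^-6 + 0.725/5.52×10^-6 + 1.35/4.22×10^-5) = 0.05046 rad.

2.89°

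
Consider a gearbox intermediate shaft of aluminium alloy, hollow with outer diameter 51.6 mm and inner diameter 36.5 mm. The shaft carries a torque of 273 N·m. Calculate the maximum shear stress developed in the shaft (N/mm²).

13.5 N/mm²

J = π(d_o⁴ − d_i⁴)/32 = π(0.0516⁴ − 0.0365⁴)/32 = 5.217×10^-7 m⁴.
τ_max = T·r/J = 273.0 × 0.0258 / 5.217×10^-7 = 1.350×10^7 Pa.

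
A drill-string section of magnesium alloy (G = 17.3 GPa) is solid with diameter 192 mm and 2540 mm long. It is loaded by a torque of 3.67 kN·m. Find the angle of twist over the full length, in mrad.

J = πd⁴/32 = π(0.192)⁴/32 = 1.334×10^-4 m⁴.
θ = T·L/(G·J) = 3670 × 2.54 / (17.3×10⁹ × 1.334×10^-4) = 4.039×10^-3 rad.

4.04 mrad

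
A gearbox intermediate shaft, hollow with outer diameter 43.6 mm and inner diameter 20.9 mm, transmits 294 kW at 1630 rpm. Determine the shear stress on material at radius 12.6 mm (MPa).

ω = 2π·1630/60 = 170.7 rad/s, so T = P/ω = 294×10³ / 170.7 = 1722 N·m.
J = π(d_o⁴ − d_i⁴)/32 = π(0.0436⁴ − 0.0209⁴)/32 = 3.360×10^-7 m⁴.
Shear stress varies linearly with radius: τ = T·r/J = 1722 × 0.0126 / 3.360×10^-7 = 6.458×10^7 Pa.

64.6 MPa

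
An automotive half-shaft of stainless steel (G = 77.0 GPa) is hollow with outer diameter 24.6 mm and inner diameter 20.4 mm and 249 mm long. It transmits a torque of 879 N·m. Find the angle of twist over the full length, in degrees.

8.59°

J = π(d_o⁴ − d_i⁴)/32 = π(0.0246⁴ − 0.0204⁴)/32 = 1.895×10^-8 m⁴.
θ = T·L/(G·J) = 879.0 × 0.249 / (77.0×10⁹ × 1.895×10^-8) = 0.1500 rad.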